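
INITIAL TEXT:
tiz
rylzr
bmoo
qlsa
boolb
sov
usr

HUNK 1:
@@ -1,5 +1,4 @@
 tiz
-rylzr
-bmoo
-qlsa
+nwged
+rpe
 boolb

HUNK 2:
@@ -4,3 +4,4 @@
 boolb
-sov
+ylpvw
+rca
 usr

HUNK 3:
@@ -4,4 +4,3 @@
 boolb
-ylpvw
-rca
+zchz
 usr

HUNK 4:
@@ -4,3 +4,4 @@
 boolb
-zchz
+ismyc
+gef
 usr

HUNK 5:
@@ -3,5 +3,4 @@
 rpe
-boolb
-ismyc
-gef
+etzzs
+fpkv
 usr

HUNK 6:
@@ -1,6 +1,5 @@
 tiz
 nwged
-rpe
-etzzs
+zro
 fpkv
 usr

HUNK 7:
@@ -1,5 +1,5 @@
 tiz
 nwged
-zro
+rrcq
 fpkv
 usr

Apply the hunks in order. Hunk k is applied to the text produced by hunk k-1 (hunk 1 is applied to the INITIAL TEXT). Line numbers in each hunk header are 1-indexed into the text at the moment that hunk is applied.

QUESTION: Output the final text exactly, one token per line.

Answer: tiz
nwged
rrcq
fpkv
usr

Derivation:
Hunk 1: at line 1 remove [rylzr,bmoo,qlsa] add [nwged,rpe] -> 6 lines: tiz nwged rpe boolb sov usr
Hunk 2: at line 4 remove [sov] add [ylpvw,rca] -> 7 lines: tiz nwged rpe boolb ylpvw rca usr
Hunk 3: at line 4 remove [ylpvw,rca] add [zchz] -> 6 lines: tiz nwged rpe boolb zchz usr
Hunk 4: at line 4 remove [zchz] add [ismyc,gef] -> 7 lines: tiz nwged rpe boolb ismyc gef usr
Hunk 5: at line 3 remove [boolb,ismyc,gef] add [etzzs,fpkv] -> 6 lines: tiz nwged rpe etzzs fpkv usr
Hunk 6: at line 1 remove [rpe,etzzs] add [zro] -> 5 lines: tiz nwged zro fpkv usr
Hunk 7: at line 1 remove [zro] add [rrcq] -> 5 lines: tiz nwged rrcq fpkv usr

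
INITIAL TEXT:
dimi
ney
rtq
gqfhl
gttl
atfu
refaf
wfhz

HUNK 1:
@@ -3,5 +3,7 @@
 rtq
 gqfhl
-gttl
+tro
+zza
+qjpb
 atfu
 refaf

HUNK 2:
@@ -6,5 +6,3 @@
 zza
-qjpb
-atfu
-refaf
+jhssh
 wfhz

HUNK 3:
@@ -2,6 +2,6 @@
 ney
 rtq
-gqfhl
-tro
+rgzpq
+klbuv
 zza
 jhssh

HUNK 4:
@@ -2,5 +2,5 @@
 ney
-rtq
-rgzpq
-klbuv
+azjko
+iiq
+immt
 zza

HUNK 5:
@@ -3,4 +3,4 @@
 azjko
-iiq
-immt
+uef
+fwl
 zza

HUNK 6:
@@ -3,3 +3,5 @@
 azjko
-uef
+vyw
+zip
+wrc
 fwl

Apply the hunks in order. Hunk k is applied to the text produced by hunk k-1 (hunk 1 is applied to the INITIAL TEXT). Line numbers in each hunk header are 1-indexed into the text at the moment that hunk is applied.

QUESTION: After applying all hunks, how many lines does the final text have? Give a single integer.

Answer: 10

Derivation:
Hunk 1: at line 3 remove [gttl] add [tro,zza,qjpb] -> 10 lines: dimi ney rtq gqfhl tro zza qjpb atfu refaf wfhz
Hunk 2: at line 6 remove [qjpb,atfu,refaf] add [jhssh] -> 8 lines: dimi ney rtq gqfhl tro zza jhssh wfhz
Hunk 3: at line 2 remove [gqfhl,tro] add [rgzpq,klbuv] -> 8 lines: dimi ney rtq rgzpq klbuv zza jhssh wfhz
Hunk 4: at line 2 remove [rtq,rgzpq,klbuv] add [azjko,iiq,immt] -> 8 lines: dimi ney azjko iiq immt zza jhssh wfhz
Hunk 5: at line 3 remove [iiq,immt] add [uef,fwl] -> 8 lines: dimi ney azjko uef fwl zza jhssh wfhz
Hunk 6: at line 3 remove [uef] add [vyw,zip,wrc] -> 10 lines: dimi ney azjko vyw zip wrc fwl zza jhssh wfhz
Final line count: 10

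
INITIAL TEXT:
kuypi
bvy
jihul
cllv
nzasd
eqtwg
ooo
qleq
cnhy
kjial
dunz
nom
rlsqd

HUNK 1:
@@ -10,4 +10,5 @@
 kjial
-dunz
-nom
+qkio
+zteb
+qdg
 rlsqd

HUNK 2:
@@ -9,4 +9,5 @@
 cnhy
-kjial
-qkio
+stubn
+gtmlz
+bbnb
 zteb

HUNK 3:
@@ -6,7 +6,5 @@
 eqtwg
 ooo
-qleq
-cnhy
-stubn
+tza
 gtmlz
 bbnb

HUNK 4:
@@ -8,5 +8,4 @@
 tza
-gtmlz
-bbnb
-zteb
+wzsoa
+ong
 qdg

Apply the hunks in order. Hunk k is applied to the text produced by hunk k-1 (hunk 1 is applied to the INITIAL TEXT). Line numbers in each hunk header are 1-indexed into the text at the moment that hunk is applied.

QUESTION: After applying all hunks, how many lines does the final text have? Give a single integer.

Answer: 12

Derivation:
Hunk 1: at line 10 remove [dunz,nom] add [qkio,zteb,qdg] -> 14 lines: kuypi bvy jihul cllv nzasd eqtwg ooo qleq cnhy kjial qkio zteb qdg rlsqd
Hunk 2: at line 9 remove [kjial,qkio] add [stubn,gtmlz,bbnb] -> 15 lines: kuypi bvy jihul cllv nzasd eqtwg ooo qleq cnhy stubn gtmlz bbnb zteb qdg rlsqd
Hunk 3: at line 6 remove [qleq,cnhy,stubn] add [tza] -> 13 lines: kuypi bvy jihul cllv nzasd eqtwg ooo tza gtmlz bbnb zteb qdg rlsqd
Hunk 4: at line 8 remove [gtmlz,bbnb,zteb] add [wzsoa,ong] -> 12 lines: kuypi bvy jihul cllv nzasd eqtwg ooo tza wzsoa ong qdg rlsqd
Final line count: 12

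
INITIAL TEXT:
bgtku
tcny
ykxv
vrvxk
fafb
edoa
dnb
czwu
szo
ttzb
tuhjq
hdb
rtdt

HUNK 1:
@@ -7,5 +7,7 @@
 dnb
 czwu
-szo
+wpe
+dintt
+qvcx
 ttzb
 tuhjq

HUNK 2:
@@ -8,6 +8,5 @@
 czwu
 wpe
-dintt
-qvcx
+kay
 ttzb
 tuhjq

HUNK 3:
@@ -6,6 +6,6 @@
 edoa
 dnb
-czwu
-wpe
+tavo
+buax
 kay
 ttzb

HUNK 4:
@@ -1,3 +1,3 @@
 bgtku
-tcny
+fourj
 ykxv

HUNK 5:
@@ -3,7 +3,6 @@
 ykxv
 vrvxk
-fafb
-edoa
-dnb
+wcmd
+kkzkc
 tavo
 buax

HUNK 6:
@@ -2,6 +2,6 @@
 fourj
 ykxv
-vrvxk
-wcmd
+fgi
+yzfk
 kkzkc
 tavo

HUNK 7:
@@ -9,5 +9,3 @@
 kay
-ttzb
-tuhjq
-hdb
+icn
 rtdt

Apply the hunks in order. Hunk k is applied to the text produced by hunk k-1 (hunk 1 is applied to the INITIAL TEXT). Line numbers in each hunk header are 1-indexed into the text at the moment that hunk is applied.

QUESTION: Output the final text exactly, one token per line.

Answer: bgtku
fourj
ykxv
fgi
yzfk
kkzkc
tavo
buax
kay
icn
rtdt

Derivation:
Hunk 1: at line 7 remove [szo] add [wpe,dintt,qvcx] -> 15 lines: bgtku tcny ykxv vrvxk fafb edoa dnb czwu wpe dintt qvcx ttzb tuhjq hdb rtdt
Hunk 2: at line 8 remove [dintt,qvcx] add [kay] -> 14 lines: bgtku tcny ykxv vrvxk fafb edoa dnb czwu wpe kay ttzb tuhjq hdb rtdt
Hunk 3: at line 6 remove [czwu,wpe] add [tavo,buax] -> 14 lines: bgtku tcny ykxv vrvxk fafb edoa dnb tavo buax kay ttzb tuhjq hdb rtdt
Hunk 4: at line 1 remove [tcny] add [fourj] -> 14 lines: bgtku fourj ykxv vrvxk fafb edoa dnb tavo buax kay ttzb tuhjq hdb rtdt
Hunk 5: at line 3 remove [fafb,edoa,dnb] add [wcmd,kkzkc] -> 13 lines: bgtku fourj ykxv vrvxk wcmd kkzkc tavo buax kay ttzb tuhjq hdb rtdt
Hunk 6: at line 2 remove [vrvxk,wcmd] add [fgi,yzfk] -> 13 lines: bgtku fourj ykxv fgi yzfk kkzkc tavo buax kay ttzb tuhjq hdb rtdt
Hunk 7: at line 9 remove [ttzb,tuhjq,hdb] add [icn] -> 11 lines: bgtku fourj ykxv fgi yzfk kkzkc tavo buax kay icn rtdt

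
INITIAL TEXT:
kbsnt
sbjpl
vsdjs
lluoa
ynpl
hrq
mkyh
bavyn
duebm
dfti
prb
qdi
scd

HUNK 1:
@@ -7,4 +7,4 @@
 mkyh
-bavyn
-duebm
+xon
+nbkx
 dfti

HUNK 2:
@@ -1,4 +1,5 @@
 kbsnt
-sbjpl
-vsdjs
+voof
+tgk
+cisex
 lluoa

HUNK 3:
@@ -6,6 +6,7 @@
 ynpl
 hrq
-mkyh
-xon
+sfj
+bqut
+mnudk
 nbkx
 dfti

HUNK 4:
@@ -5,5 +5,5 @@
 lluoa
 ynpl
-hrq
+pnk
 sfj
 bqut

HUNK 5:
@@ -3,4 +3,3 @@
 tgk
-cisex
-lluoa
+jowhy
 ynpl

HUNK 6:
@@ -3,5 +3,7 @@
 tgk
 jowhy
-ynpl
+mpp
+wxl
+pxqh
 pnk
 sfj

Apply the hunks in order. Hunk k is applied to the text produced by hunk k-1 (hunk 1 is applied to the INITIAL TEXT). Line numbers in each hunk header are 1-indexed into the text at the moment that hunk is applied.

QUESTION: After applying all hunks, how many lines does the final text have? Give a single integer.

Hunk 1: at line 7 remove [bavyn,duebm] add [xon,nbkx] -> 13 lines: kbsnt sbjpl vsdjs lluoa ynpl hrq mkyh xon nbkx dfti prb qdi scd
Hunk 2: at line 1 remove [sbjpl,vsdjs] add [voof,tgk,cisex] -> 14 lines: kbsnt voof tgk cisex lluoa ynpl hrq mkyh xon nbkx dfti prb qdi scd
Hunk 3: at line 6 remove [mkyh,xon] add [sfj,bqut,mnudk] -> 15 lines: kbsnt voof tgk cisex lluoa ynpl hrq sfj bqut mnudk nbkx dfti prb qdi scd
Hunk 4: at line 5 remove [hrq] add [pnk] -> 15 lines: kbsnt voof tgk cisex lluoa ynpl pnk sfj bqut mnudk nbkx dfti prb qdi scd
Hunk 5: at line 3 remove [cisex,lluoa] add [jowhy] -> 14 lines: kbsnt voof tgk jowhy ynpl pnk sfj bqut mnudk nbkx dfti prb qdi scd
Hunk 6: at line 3 remove [ynpl] add [mpp,wxl,pxqh] -> 16 lines: kbsnt voof tgk jowhy mpp wxl pxqh pnk sfj bqut mnudk nbkx dfti prb qdi scd
Final line count: 16

Answer: 16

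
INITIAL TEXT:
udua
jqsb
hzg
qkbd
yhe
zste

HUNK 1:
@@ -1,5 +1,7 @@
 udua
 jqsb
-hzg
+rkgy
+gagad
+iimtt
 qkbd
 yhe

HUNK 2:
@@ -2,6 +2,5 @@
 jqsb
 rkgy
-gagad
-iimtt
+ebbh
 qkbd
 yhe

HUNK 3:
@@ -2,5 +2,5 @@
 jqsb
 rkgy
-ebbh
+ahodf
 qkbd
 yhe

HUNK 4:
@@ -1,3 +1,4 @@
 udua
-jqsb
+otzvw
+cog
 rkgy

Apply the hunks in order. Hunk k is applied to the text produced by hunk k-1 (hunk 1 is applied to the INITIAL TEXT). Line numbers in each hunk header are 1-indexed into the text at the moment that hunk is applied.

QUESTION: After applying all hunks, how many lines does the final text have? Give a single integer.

Answer: 8

Derivation:
Hunk 1: at line 1 remove [hzg] add [rkgy,gagad,iimtt] -> 8 lines: udua jqsb rkgy gagad iimtt qkbd yhe zste
Hunk 2: at line 2 remove [gagad,iimtt] add [ebbh] -> 7 lines: udua jqsb rkgy ebbh qkbd yhe zste
Hunk 3: at line 2 remove [ebbh] add [ahodf] -> 7 lines: udua jqsb rkgy ahodf qkbd yhe zste
Hunk 4: at line 1 remove [jqsb] add [otzvw,cog] -> 8 lines: udua otzvw cog rkgy ahodf qkbd yhe zste
Final line count: 8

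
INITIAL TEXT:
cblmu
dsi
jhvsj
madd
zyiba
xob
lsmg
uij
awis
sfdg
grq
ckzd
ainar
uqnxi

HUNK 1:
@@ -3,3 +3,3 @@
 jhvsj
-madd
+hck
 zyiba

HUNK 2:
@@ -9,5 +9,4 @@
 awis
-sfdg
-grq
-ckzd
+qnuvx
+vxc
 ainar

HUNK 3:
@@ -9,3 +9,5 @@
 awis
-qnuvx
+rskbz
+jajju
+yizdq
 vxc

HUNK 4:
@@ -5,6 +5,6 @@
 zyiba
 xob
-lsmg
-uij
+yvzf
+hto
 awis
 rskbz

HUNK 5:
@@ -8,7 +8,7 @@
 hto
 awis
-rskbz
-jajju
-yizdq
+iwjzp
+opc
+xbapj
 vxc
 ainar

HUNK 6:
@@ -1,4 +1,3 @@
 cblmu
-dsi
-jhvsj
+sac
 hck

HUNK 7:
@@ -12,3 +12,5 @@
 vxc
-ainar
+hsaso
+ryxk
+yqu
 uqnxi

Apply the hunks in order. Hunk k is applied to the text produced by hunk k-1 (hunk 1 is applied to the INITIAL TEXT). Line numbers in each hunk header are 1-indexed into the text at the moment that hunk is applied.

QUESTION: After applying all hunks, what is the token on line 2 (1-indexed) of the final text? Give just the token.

Hunk 1: at line 3 remove [madd] add [hck] -> 14 lines: cblmu dsi jhvsj hck zyiba xob lsmg uij awis sfdg grq ckzd ainar uqnxi
Hunk 2: at line 9 remove [sfdg,grq,ckzd] add [qnuvx,vxc] -> 13 lines: cblmu dsi jhvsj hck zyiba xob lsmg uij awis qnuvx vxc ainar uqnxi
Hunk 3: at line 9 remove [qnuvx] add [rskbz,jajju,yizdq] -> 15 lines: cblmu dsi jhvsj hck zyiba xob lsmg uij awis rskbz jajju yizdq vxc ainar uqnxi
Hunk 4: at line 5 remove [lsmg,uij] add [yvzf,hto] -> 15 lines: cblmu dsi jhvsj hck zyiba xob yvzf hto awis rskbz jajju yizdq vxc ainar uqnxi
Hunk 5: at line 8 remove [rskbz,jajju,yizdq] add [iwjzp,opc,xbapj] -> 15 lines: cblmu dsi jhvsj hck zyiba xob yvzf hto awis iwjzp opc xbapj vxc ainar uqnxi
Hunk 6: at line 1 remove [dsi,jhvsj] add [sac] -> 14 lines: cblmu sac hck zyiba xob yvzf hto awis iwjzp opc xbapj vxc ainar uqnxi
Hunk 7: at line 12 remove [ainar] add [hsaso,ryxk,yqu] -> 16 lines: cblmu sac hck zyiba xob yvzf hto awis iwjzp opc xbapj vxc hsaso ryxk yqu uqnxi
Final line 2: sac

Answer: sac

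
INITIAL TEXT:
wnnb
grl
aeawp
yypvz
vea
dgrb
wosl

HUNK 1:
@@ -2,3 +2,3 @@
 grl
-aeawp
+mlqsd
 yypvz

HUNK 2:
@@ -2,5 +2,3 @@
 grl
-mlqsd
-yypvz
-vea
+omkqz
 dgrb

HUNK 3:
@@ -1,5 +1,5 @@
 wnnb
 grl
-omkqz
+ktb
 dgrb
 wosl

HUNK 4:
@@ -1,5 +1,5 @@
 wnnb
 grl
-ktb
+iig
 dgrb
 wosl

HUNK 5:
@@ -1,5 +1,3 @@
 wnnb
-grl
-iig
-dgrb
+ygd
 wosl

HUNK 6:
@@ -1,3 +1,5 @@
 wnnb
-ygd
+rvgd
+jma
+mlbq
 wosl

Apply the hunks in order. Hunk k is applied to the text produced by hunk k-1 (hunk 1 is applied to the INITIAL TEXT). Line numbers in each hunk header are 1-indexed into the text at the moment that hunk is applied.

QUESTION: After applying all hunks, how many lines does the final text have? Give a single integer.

Hunk 1: at line 2 remove [aeawp] add [mlqsd] -> 7 lines: wnnb grl mlqsd yypvz vea dgrb wosl
Hunk 2: at line 2 remove [mlqsd,yypvz,vea] add [omkqz] -> 5 lines: wnnb grl omkqz dgrb wosl
Hunk 3: at line 1 remove [omkqz] add [ktb] -> 5 lines: wnnb grl ktb dgrb wosl
Hunk 4: at line 1 remove [ktb] add [iig] -> 5 lines: wnnb grl iig dgrb wosl
Hunk 5: at line 1 remove [grl,iig,dgrb] add [ygd] -> 3 lines: wnnb ygd wosl
Hunk 6: at line 1 remove [ygd] add [rvgd,jma,mlbq] -> 5 lines: wnnb rvgd jma mlbq wosl
Final line count: 5

Answer: 5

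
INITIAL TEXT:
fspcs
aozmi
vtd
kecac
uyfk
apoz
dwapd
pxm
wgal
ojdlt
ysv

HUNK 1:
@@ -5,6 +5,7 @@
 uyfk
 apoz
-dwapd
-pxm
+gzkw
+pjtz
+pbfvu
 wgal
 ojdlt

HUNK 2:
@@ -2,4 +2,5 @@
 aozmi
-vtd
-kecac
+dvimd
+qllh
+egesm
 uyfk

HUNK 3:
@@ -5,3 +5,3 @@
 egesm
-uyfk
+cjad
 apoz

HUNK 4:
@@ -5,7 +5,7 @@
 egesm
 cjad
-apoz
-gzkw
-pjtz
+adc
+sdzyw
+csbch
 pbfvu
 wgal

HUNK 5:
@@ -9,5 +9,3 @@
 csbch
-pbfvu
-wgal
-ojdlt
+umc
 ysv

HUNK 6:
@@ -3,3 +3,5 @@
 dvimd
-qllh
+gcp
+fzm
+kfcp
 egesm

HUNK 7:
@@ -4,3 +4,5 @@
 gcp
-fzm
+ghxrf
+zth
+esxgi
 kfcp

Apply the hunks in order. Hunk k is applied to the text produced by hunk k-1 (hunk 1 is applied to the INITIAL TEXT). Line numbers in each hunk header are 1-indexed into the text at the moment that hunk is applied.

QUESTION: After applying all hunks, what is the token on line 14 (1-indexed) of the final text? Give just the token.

Answer: umc

Derivation:
Hunk 1: at line 5 remove [dwapd,pxm] add [gzkw,pjtz,pbfvu] -> 12 lines: fspcs aozmi vtd kecac uyfk apoz gzkw pjtz pbfvu wgal ojdlt ysv
Hunk 2: at line 2 remove [vtd,kecac] add [dvimd,qllh,egesm] -> 13 lines: fspcs aozmi dvimd qllh egesm uyfk apoz gzkw pjtz pbfvu wgal ojdlt ysv
Hunk 3: at line 5 remove [uyfk] add [cjad] -> 13 lines: fspcs aozmi dvimd qllh egesm cjad apoz gzkw pjtz pbfvu wgal ojdlt ysv
Hunk 4: at line 5 remove [apoz,gzkw,pjtz] add [adc,sdzyw,csbch] -> 13 lines: fspcs aozmi dvimd qllh egesm cjad adc sdzyw csbch pbfvu wgal ojdlt ysv
Hunk 5: at line 9 remove [pbfvu,wgal,ojdlt] add [umc] -> 11 lines: fspcs aozmi dvimd qllh egesm cjad adc sdzyw csbch umc ysv
Hunk 6: at line 3 remove [qllh] add [gcp,fzm,kfcp] -> 13 lines: fspcs aozmi dvimd gcp fzm kfcp egesm cjad adc sdzyw csbch umc ysv
Hunk 7: at line 4 remove [fzm] add [ghxrf,zth,esxgi] -> 15 lines: fspcs aozmi dvimd gcp ghxrf zth esxgi kfcp egesm cjad adc sdzyw csbch umc ysv
Final line 14: umc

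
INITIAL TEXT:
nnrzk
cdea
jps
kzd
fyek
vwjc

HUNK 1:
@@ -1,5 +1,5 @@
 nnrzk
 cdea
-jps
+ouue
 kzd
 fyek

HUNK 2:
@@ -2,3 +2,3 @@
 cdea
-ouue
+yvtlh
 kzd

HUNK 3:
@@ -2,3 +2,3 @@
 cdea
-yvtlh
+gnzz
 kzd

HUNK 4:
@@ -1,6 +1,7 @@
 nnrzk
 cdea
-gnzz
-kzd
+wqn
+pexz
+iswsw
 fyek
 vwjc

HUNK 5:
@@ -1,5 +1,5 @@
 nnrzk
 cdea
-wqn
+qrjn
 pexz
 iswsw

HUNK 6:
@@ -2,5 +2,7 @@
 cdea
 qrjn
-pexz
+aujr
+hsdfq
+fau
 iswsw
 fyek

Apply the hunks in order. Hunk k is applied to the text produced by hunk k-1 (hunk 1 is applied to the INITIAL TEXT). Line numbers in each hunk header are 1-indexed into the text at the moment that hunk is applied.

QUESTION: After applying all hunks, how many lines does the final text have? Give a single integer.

Hunk 1: at line 1 remove [jps] add [ouue] -> 6 lines: nnrzk cdea ouue kzd fyek vwjc
Hunk 2: at line 2 remove [ouue] add [yvtlh] -> 6 lines: nnrzk cdea yvtlh kzd fyek vwjc
Hunk 3: at line 2 remove [yvtlh] add [gnzz] -> 6 lines: nnrzk cdea gnzz kzd fyek vwjc
Hunk 4: at line 1 remove [gnzz,kzd] add [wqn,pexz,iswsw] -> 7 lines: nnrzk cdea wqn pexz iswsw fyek vwjc
Hunk 5: at line 1 remove [wqn] add [qrjn] -> 7 lines: nnrzk cdea qrjn pexz iswsw fyek vwjc
Hunk 6: at line 2 remove [pexz] add [aujr,hsdfq,fau] -> 9 lines: nnrzk cdea qrjn aujr hsdfq fau iswsw fyek vwjc
Final line count: 9

Answer: 9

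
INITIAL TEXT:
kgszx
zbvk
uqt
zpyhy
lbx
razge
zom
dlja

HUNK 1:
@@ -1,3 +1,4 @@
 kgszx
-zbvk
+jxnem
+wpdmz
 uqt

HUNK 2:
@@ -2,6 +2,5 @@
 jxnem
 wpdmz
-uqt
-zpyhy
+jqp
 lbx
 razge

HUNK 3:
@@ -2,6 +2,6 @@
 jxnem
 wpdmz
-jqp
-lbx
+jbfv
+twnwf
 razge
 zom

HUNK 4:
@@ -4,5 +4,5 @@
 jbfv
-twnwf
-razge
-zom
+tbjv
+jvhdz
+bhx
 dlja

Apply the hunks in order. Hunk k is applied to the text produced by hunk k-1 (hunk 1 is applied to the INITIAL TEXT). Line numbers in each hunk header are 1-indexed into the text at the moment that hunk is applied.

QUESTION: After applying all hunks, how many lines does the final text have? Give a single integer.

Answer: 8

Derivation:
Hunk 1: at line 1 remove [zbvk] add [jxnem,wpdmz] -> 9 lines: kgszx jxnem wpdmz uqt zpyhy lbx razge zom dlja
Hunk 2: at line 2 remove [uqt,zpyhy] add [jqp] -> 8 lines: kgszx jxnem wpdmz jqp lbx razge zom dlja
Hunk 3: at line 2 remove [jqp,lbx] add [jbfv,twnwf] -> 8 lines: kgszx jxnem wpdmz jbfv twnwf razge zom dlja
Hunk 4: at line 4 remove [twnwf,razge,zom] add [tbjv,jvhdz,bhx] -> 8 lines: kgszx jxnem wpdmz jbfv tbjv jvhdz bhx dlja
Final line count: 8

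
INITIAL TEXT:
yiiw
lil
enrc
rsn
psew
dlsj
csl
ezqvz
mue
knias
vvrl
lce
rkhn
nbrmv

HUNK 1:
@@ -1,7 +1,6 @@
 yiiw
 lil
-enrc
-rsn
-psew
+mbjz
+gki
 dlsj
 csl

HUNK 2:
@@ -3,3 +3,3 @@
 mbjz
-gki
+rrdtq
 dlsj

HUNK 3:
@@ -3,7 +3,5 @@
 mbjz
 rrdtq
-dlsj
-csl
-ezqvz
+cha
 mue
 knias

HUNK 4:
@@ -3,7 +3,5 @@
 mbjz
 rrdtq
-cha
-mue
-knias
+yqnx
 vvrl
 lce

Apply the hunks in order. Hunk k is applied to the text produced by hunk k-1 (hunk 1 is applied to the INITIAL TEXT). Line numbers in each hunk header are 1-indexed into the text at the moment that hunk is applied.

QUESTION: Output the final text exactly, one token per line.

Answer: yiiw
lil
mbjz
rrdtq
yqnx
vvrl
lce
rkhn
nbrmv

Derivation:
Hunk 1: at line 1 remove [enrc,rsn,psew] add [mbjz,gki] -> 13 lines: yiiw lil mbjz gki dlsj csl ezqvz mue knias vvrl lce rkhn nbrmv
Hunk 2: at line 3 remove [gki] add [rrdtq] -> 13 lines: yiiw lil mbjz rrdtq dlsj csl ezqvz mue knias vvrl lce rkhn nbrmv
Hunk 3: at line 3 remove [dlsj,csl,ezqvz] add [cha] -> 11 lines: yiiw lil mbjz rrdtq cha mue knias vvrl lce rkhn nbrmv
Hunk 4: at line 3 remove [cha,mue,knias] add [yqnx] -> 9 lines: yiiw lil mbjz rrdtq yqnx vvrl lce rkhn nbrmv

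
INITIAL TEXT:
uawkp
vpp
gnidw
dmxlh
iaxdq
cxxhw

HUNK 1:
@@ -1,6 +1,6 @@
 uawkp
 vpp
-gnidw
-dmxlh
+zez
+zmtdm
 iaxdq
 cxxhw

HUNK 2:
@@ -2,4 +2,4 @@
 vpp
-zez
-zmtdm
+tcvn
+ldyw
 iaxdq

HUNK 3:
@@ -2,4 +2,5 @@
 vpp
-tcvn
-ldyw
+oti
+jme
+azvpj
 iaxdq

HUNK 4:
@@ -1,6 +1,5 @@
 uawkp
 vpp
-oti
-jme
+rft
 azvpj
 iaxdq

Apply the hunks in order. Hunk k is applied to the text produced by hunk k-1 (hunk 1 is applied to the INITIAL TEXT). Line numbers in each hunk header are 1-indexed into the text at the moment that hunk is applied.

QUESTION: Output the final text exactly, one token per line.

Hunk 1: at line 1 remove [gnidw,dmxlh] add [zez,zmtdm] -> 6 lines: uawkp vpp zez zmtdm iaxdq cxxhw
Hunk 2: at line 2 remove [zez,zmtdm] add [tcvn,ldyw] -> 6 lines: uawkp vpp tcvn ldyw iaxdq cxxhw
Hunk 3: at line 2 remove [tcvn,ldyw] add [oti,jme,azvpj] -> 7 lines: uawkp vpp oti jme azvpj iaxdq cxxhw
Hunk 4: at line 1 remove [oti,jme] add [rft] -> 6 lines: uawkp vpp rft azvpj iaxdq cxxhw

Answer: uawkp
vpp
rft
azvpj
iaxdq
cxxhw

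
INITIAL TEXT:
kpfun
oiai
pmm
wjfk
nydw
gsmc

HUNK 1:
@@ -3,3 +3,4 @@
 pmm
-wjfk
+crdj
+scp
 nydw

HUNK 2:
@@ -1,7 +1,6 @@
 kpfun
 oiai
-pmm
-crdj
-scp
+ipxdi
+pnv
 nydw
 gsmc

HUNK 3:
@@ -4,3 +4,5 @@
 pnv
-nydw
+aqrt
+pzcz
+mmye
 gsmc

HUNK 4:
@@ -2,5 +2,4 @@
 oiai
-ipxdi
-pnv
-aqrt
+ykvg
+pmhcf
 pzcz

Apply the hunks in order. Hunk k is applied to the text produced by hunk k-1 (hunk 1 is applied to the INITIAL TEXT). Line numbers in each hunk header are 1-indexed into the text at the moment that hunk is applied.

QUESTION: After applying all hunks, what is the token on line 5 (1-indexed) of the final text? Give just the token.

Hunk 1: at line 3 remove [wjfk] add [crdj,scp] -> 7 lines: kpfun oiai pmm crdj scp nydw gsmc
Hunk 2: at line 1 remove [pmm,crdj,scp] add [ipxdi,pnv] -> 6 lines: kpfun oiai ipxdi pnv nydw gsmc
Hunk 3: at line 4 remove [nydw] add [aqrt,pzcz,mmye] -> 8 lines: kpfun oiai ipxdi pnv aqrt pzcz mmye gsmc
Hunk 4: at line 2 remove [ipxdi,pnv,aqrt] add [ykvg,pmhcf] -> 7 lines: kpfun oiai ykvg pmhcf pzcz mmye gsmc
Final line 5: pzcz

Answer: pzcz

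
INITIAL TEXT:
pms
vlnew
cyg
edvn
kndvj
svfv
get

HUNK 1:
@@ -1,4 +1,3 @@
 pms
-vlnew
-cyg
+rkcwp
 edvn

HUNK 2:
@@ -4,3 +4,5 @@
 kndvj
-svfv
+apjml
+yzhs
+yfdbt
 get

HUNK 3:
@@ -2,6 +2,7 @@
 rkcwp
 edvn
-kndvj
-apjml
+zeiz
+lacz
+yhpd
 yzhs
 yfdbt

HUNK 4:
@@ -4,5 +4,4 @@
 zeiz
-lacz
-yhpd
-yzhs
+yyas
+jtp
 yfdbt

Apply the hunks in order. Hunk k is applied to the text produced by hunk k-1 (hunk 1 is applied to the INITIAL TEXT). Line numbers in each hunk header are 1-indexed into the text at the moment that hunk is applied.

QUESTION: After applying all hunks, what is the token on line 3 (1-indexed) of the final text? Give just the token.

Hunk 1: at line 1 remove [vlnew,cyg] add [rkcwp] -> 6 lines: pms rkcwp edvn kndvj svfv get
Hunk 2: at line 4 remove [svfv] add [apjml,yzhs,yfdbt] -> 8 lines: pms rkcwp edvn kndvj apjml yzhs yfdbt get
Hunk 3: at line 2 remove [kndvj,apjml] add [zeiz,lacz,yhpd] -> 9 lines: pms rkcwp edvn zeiz lacz yhpd yzhs yfdbt get
Hunk 4: at line 4 remove [lacz,yhpd,yzhs] add [yyas,jtp] -> 8 lines: pms rkcwp edvn zeiz yyas jtp yfdbt get
Final line 3: edvn

Answer: edvn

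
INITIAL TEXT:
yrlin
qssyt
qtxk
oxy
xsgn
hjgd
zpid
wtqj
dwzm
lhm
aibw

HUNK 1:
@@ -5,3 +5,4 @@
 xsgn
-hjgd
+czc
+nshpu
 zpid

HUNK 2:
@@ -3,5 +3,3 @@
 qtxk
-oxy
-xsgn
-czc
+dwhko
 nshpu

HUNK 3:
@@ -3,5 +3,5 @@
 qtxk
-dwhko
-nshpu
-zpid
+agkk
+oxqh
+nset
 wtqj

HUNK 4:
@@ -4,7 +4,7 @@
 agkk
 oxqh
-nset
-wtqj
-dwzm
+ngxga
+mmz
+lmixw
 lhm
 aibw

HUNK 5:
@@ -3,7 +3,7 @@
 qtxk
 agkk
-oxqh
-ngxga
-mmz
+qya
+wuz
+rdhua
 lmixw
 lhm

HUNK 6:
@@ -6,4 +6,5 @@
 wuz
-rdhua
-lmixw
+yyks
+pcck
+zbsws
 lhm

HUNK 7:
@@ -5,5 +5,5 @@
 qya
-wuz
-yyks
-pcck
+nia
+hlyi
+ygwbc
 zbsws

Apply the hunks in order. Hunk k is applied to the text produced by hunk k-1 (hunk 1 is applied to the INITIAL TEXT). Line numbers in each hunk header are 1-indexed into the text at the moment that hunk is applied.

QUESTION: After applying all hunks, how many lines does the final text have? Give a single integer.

Answer: 11

Derivation:
Hunk 1: at line 5 remove [hjgd] add [czc,nshpu] -> 12 lines: yrlin qssyt qtxk oxy xsgn czc nshpu zpid wtqj dwzm lhm aibw
Hunk 2: at line 3 remove [oxy,xsgn,czc] add [dwhko] -> 10 lines: yrlin qssyt qtxk dwhko nshpu zpid wtqj dwzm lhm aibw
Hunk 3: at line 3 remove [dwhko,nshpu,zpid] add [agkk,oxqh,nset] -> 10 lines: yrlin qssyt qtxk agkk oxqh nset wtqj dwzm lhm aibw
Hunk 4: at line 4 remove [nset,wtqj,dwzm] add [ngxga,mmz,lmixw] -> 10 lines: yrlin qssyt qtxk agkk oxqh ngxga mmz lmixw lhm aibw
Hunk 5: at line 3 remove [oxqh,ngxga,mmz] add [qya,wuz,rdhua] -> 10 lines: yrlin qssyt qtxk agkk qya wuz rdhua lmixw lhm aibw
Hunk 6: at line 6 remove [rdhua,lmixw] add [yyks,pcck,zbsws] -> 11 lines: yrlin qssyt qtxk agkk qya wuz yyks pcck zbsws lhm aibw
Hunk 7: at line 5 remove [wuz,yyks,pcck] add [nia,hlyi,ygwbc] -> 11 lines: yrlin qssyt qtxk agkk qya nia hlyi ygwbc zbsws lhm aibw
Final line count: 11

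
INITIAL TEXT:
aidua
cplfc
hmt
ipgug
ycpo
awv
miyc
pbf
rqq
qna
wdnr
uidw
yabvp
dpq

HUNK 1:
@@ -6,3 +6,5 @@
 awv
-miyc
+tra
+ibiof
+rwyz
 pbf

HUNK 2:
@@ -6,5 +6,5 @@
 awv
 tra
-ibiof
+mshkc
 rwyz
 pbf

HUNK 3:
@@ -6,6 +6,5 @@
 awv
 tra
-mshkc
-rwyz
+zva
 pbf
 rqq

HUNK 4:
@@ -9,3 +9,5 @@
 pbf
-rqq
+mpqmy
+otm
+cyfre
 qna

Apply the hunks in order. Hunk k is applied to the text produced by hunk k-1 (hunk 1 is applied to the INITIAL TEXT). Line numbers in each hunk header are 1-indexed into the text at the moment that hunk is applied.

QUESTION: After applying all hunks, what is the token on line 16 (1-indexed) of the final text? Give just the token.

Answer: yabvp

Derivation:
Hunk 1: at line 6 remove [miyc] add [tra,ibiof,rwyz] -> 16 lines: aidua cplfc hmt ipgug ycpo awv tra ibiof rwyz pbf rqq qna wdnr uidw yabvp dpq
Hunk 2: at line 6 remove [ibiof] add [mshkc] -> 16 lines: aidua cplfc hmt ipgug ycpo awv tra mshkc rwyz pbf rqq qna wdnr uidw yabvp dpq
Hunk 3: at line 6 remove [mshkc,rwyz] add [zva] -> 15 lines: aidua cplfc hmt ipgug ycpo awv tra zva pbf rqq qna wdnr uidw yabvp dpq
Hunk 4: at line 9 remove [rqq] add [mpqmy,otm,cyfre] -> 17 lines: aidua cplfc hmt ipgug ycpo awv tra zva pbf mpqmy otm cyfre qna wdnr uidw yabvp dpq
Final line 16: yabvp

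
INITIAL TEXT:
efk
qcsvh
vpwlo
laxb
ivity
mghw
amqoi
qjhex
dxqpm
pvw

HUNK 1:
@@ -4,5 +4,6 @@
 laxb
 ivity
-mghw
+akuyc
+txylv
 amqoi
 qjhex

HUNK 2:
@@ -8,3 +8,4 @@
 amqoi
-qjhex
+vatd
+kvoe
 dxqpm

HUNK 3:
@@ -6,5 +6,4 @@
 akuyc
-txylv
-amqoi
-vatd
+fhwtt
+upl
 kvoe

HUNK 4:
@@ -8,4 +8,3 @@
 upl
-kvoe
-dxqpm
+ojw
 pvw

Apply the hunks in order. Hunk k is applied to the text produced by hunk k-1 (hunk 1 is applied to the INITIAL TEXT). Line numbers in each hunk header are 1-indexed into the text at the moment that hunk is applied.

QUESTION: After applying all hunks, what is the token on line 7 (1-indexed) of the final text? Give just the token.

Hunk 1: at line 4 remove [mghw] add [akuyc,txylv] -> 11 lines: efk qcsvh vpwlo laxb ivity akuyc txylv amqoi qjhex dxqpm pvw
Hunk 2: at line 8 remove [qjhex] add [vatd,kvoe] -> 12 lines: efk qcsvh vpwlo laxb ivity akuyc txylv amqoi vatd kvoe dxqpm pvw
Hunk 3: at line 6 remove [txylv,amqoi,vatd] add [fhwtt,upl] -> 11 lines: efk qcsvh vpwlo laxb ivity akuyc fhwtt upl kvoe dxqpm pvw
Hunk 4: at line 8 remove [kvoe,dxqpm] add [ojw] -> 10 lines: efk qcsvh vpwlo laxb ivity akuyc fhwtt upl ojw pvw
Final line 7: fhwtt

Answer: fhwtt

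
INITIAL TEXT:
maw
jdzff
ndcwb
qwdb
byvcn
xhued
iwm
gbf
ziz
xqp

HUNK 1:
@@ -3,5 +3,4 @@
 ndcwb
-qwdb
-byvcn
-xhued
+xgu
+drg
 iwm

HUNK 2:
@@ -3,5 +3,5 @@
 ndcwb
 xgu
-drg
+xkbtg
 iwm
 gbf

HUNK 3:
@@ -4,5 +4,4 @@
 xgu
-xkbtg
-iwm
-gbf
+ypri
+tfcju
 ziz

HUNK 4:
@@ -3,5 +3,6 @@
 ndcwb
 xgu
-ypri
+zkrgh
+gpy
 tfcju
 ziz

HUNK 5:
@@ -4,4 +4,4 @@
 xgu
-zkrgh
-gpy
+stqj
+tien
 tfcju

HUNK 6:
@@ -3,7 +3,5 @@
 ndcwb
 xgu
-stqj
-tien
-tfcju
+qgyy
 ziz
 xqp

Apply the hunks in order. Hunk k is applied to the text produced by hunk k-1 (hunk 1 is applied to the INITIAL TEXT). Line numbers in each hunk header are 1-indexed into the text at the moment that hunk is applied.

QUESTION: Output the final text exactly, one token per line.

Hunk 1: at line 3 remove [qwdb,byvcn,xhued] add [xgu,drg] -> 9 lines: maw jdzff ndcwb xgu drg iwm gbf ziz xqp
Hunk 2: at line 3 remove [drg] add [xkbtg] -> 9 lines: maw jdzff ndcwb xgu xkbtg iwm gbf ziz xqp
Hunk 3: at line 4 remove [xkbtg,iwm,gbf] add [ypri,tfcju] -> 8 lines: maw jdzff ndcwb xgu ypri tfcju ziz xqp
Hunk 4: at line 3 remove [ypri] add [zkrgh,gpy] -> 9 lines: maw jdzff ndcwb xgu zkrgh gpy tfcju ziz xqp
Hunk 5: at line 4 remove [zkrgh,gpy] add [stqj,tien] -> 9 lines: maw jdzff ndcwb xgu stqj tien tfcju ziz xqp
Hunk 6: at line 3 remove [stqj,tien,tfcju] add [qgyy] -> 7 lines: maw jdzff ndcwb xgu qgyy ziz xqp

Answer: maw
jdzff
ndcwb
xgu
qgyy
ziz
xqp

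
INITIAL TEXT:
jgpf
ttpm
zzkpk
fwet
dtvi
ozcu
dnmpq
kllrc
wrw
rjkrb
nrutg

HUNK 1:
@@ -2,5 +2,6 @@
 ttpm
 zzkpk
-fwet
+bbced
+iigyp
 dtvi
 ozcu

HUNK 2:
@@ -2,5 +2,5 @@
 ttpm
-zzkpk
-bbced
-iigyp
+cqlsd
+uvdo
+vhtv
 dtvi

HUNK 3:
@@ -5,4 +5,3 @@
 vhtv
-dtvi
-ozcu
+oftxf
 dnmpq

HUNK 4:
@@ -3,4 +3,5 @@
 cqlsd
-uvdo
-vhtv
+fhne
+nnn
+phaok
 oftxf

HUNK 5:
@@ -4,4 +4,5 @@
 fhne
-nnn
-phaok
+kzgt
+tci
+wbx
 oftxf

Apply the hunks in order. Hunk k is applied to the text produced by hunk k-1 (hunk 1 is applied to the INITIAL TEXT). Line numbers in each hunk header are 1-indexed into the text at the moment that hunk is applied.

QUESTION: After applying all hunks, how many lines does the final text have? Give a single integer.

Hunk 1: at line 2 remove [fwet] add [bbced,iigyp] -> 12 lines: jgpf ttpm zzkpk bbced iigyp dtvi ozcu dnmpq kllrc wrw rjkrb nrutg
Hunk 2: at line 2 remove [zzkpk,bbced,iigyp] add [cqlsd,uvdo,vhtv] -> 12 lines: jgpf ttpm cqlsd uvdo vhtv dtvi ozcu dnmpq kllrc wrw rjkrb nrutg
Hunk 3: at line 5 remove [dtvi,ozcu] add [oftxf] -> 11 lines: jgpf ttpm cqlsd uvdo vhtv oftxf dnmpq kllrc wrw rjkrb nrutg
Hunk 4: at line 3 remove [uvdo,vhtv] add [fhne,nnn,phaok] -> 12 lines: jgpf ttpm cqlsd fhne nnn phaok oftxf dnmpq kllrc wrw rjkrb nrutg
Hunk 5: at line 4 remove [nnn,phaok] add [kzgt,tci,wbx] -> 13 lines: jgpf ttpm cqlsd fhne kzgt tci wbx oftxf dnmpq kllrc wrw rjkrb nrutg
Final line count: 13

Answer: 13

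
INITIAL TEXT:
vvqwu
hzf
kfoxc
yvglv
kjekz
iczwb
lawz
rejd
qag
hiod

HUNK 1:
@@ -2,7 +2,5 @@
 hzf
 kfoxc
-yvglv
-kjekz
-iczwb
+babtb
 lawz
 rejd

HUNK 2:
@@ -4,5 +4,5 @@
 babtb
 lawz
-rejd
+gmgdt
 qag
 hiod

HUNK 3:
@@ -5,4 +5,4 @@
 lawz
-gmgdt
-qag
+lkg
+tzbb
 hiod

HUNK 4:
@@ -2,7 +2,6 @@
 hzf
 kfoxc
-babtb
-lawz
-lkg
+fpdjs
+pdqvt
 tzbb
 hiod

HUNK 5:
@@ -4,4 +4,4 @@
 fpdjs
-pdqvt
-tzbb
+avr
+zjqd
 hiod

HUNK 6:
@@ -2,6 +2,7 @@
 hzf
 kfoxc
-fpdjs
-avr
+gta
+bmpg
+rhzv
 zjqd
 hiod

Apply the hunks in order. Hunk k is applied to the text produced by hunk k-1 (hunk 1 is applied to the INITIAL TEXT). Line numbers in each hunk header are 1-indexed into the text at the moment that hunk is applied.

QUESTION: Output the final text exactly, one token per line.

Answer: vvqwu
hzf
kfoxc
gta
bmpg
rhzv
zjqd
hiod

Derivation:
Hunk 1: at line 2 remove [yvglv,kjekz,iczwb] add [babtb] -> 8 lines: vvqwu hzf kfoxc babtb lawz rejd qag hiod
Hunk 2: at line 4 remove [rejd] add [gmgdt] -> 8 lines: vvqwu hzf kfoxc babtb lawz gmgdt qag hiod
Hunk 3: at line 5 remove [gmgdt,qag] add [lkg,tzbb] -> 8 lines: vvqwu hzf kfoxc babtb lawz lkg tzbb hiod
Hunk 4: at line 2 remove [babtb,lawz,lkg] add [fpdjs,pdqvt] -> 7 lines: vvqwu hzf kfoxc fpdjs pdqvt tzbb hiod
Hunk 5: at line 4 remove [pdqvt,tzbb] add [avr,zjqd] -> 7 lines: vvqwu hzf kfoxc fpdjs avr zjqd hiod
Hunk 6: at line 2 remove [fpdjs,avr] add [gta,bmpg,rhzv] -> 8 lines: vvqwu hzf kfoxc gta bmpg rhzv zjqd hiod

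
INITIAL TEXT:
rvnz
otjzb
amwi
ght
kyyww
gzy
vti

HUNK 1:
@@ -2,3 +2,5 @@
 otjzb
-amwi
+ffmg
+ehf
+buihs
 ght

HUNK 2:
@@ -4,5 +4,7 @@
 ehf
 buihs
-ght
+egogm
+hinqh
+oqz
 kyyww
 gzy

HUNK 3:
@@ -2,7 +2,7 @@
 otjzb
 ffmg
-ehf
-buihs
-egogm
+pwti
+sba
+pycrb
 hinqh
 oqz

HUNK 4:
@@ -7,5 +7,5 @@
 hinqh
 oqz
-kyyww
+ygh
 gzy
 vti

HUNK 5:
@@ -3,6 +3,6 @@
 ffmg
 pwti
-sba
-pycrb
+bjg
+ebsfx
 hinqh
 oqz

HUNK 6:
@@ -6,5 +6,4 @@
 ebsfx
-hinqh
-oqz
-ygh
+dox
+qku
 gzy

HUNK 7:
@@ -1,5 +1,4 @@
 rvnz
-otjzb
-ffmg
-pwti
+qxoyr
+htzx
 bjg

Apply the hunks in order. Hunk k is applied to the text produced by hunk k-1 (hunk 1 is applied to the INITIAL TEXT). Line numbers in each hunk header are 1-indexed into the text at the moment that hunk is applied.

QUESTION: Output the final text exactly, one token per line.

Hunk 1: at line 2 remove [amwi] add [ffmg,ehf,buihs] -> 9 lines: rvnz otjzb ffmg ehf buihs ght kyyww gzy vti
Hunk 2: at line 4 remove [ght] add [egogm,hinqh,oqz] -> 11 lines: rvnz otjzb ffmg ehf buihs egogm hinqh oqz kyyww gzy vti
Hunk 3: at line 2 remove [ehf,buihs,egogm] add [pwti,sba,pycrb] -> 11 lines: rvnz otjzb ffmg pwti sba pycrb hinqh oqz kyyww gzy vti
Hunk 4: at line 7 remove [kyyww] add [ygh] -> 11 lines: rvnz otjzb ffmg pwti sba pycrb hinqh oqz ygh gzy vti
Hunk 5: at line 3 remove [sba,pycrb] add [bjg,ebsfx] -> 11 lines: rvnz otjzb ffmg pwti bjg ebsfx hinqh oqz ygh gzy vti
Hunk 6: at line 6 remove [hinqh,oqz,ygh] add [dox,qku] -> 10 lines: rvnz otjzb ffmg pwti bjg ebsfx dox qku gzy vti
Hunk 7: at line 1 remove [otjzb,ffmg,pwti] add [qxoyr,htzx] -> 9 lines: rvnz qxoyr htzx bjg ebsfx dox qku gzy vti

Answer: rvnz
qxoyr
htzx
bjg
ebsfx
dox
qku
gzy
vti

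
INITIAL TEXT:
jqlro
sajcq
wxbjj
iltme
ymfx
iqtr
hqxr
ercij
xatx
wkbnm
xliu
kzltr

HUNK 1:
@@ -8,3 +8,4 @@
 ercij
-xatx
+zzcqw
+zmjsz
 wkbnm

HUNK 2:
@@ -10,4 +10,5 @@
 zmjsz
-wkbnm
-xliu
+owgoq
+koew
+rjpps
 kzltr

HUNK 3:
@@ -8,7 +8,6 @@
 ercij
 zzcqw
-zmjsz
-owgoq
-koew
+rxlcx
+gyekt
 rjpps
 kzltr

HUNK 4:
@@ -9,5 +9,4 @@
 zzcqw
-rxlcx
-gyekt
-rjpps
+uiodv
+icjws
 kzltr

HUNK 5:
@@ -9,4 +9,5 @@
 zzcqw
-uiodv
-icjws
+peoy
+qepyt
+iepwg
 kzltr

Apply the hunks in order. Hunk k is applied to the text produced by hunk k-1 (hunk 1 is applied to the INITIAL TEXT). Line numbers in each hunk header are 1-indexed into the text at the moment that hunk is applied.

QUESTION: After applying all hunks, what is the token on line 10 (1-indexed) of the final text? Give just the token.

Answer: peoy

Derivation:
Hunk 1: at line 8 remove [xatx] add [zzcqw,zmjsz] -> 13 lines: jqlro sajcq wxbjj iltme ymfx iqtr hqxr ercij zzcqw zmjsz wkbnm xliu kzltr
Hunk 2: at line 10 remove [wkbnm,xliu] add [owgoq,koew,rjpps] -> 14 lines: jqlro sajcq wxbjj iltme ymfx iqtr hqxr ercij zzcqw zmjsz owgoq koew rjpps kzltr
Hunk 3: at line 8 remove [zmjsz,owgoq,koew] add [rxlcx,gyekt] -> 13 lines: jqlro sajcq wxbjj iltme ymfx iqtr hqxr ercij zzcqw rxlcx gyekt rjpps kzltr
Hunk 4: at line 9 remove [rxlcx,gyekt,rjpps] add [uiodv,icjws] -> 12 lines: jqlro sajcq wxbjj iltme ymfx iqtr hqxr ercij zzcqw uiodv icjws kzltr
Hunk 5: at line 9 remove [uiodv,icjws] add [peoy,qepyt,iepwg] -> 13 lines: jqlro sajcq wxbjj iltme ymfx iqtr hqxr ercij zzcqw peoy qepyt iepwg kzltr
Final line 10: peoy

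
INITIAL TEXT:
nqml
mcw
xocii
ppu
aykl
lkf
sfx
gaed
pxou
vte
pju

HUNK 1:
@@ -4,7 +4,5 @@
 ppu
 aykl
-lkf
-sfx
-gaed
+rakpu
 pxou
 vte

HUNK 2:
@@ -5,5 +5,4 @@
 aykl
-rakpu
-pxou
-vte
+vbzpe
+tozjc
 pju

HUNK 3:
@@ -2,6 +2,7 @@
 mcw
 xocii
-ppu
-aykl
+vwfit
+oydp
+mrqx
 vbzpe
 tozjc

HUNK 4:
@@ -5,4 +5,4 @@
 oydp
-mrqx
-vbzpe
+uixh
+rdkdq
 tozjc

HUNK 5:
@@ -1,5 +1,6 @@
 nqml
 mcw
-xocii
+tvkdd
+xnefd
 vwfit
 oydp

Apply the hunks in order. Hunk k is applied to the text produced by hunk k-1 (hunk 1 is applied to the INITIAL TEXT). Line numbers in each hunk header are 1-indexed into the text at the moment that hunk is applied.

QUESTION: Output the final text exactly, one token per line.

Answer: nqml
mcw
tvkdd
xnefd
vwfit
oydp
uixh
rdkdq
tozjc
pju

Derivation:
Hunk 1: at line 4 remove [lkf,sfx,gaed] add [rakpu] -> 9 lines: nqml mcw xocii ppu aykl rakpu pxou vte pju
Hunk 2: at line 5 remove [rakpu,pxou,vte] add [vbzpe,tozjc] -> 8 lines: nqml mcw xocii ppu aykl vbzpe tozjc pju
Hunk 3: at line 2 remove [ppu,aykl] add [vwfit,oydp,mrqx] -> 9 lines: nqml mcw xocii vwfit oydp mrqx vbzpe tozjc pju
Hunk 4: at line 5 remove [mrqx,vbzpe] add [uixh,rdkdq] -> 9 lines: nqml mcw xocii vwfit oydp uixh rdkdq tozjc pju
Hunk 5: at line 1 remove [xocii] add [tvkdd,xnefd] -> 10 lines: nqml mcw tvkdd xnefd vwfit oydp uixh rdkdq tozjc pju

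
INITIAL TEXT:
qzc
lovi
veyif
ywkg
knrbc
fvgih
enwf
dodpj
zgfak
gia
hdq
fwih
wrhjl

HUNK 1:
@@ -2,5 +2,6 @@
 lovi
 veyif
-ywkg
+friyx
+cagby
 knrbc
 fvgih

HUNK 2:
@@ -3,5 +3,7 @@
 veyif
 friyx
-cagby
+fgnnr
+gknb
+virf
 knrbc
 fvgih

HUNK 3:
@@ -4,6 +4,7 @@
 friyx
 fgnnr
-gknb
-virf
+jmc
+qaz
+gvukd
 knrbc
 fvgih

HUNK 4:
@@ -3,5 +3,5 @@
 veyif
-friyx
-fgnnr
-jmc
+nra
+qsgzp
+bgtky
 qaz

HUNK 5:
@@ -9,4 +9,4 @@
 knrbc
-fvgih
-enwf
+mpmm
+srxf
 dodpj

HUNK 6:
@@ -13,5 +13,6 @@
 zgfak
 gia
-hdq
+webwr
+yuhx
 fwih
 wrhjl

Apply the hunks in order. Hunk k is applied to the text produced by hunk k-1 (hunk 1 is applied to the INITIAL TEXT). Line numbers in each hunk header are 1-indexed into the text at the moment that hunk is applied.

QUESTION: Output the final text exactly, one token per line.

Hunk 1: at line 2 remove [ywkg] add [friyx,cagby] -> 14 lines: qzc lovi veyif friyx cagby knrbc fvgih enwf dodpj zgfak gia hdq fwih wrhjl
Hunk 2: at line 3 remove [cagby] add [fgnnr,gknb,virf] -> 16 lines: qzc lovi veyif friyx fgnnr gknb virf knrbc fvgih enwf dodpj zgfak gia hdq fwih wrhjl
Hunk 3: at line 4 remove [gknb,virf] add [jmc,qaz,gvukd] -> 17 lines: qzc lovi veyif friyx fgnnr jmc qaz gvukd knrbc fvgih enwf dodpj zgfak gia hdq fwih wrhjl
Hunk 4: at line 3 remove [friyx,fgnnr,jmc] add [nra,qsgzp,bgtky] -> 17 lines: qzc lovi veyif nra qsgzp bgtky qaz gvukd knrbc fvgih enwf dodpj zgfak gia hdq fwih wrhjl
Hunk 5: at line 9 remove [fvgih,enwf] add [mpmm,srxf] -> 17 lines: qzc lovi veyif nra qsgzp bgtky qaz gvukd knrbc mpmm srxf dodpj zgfak gia hdq fwih wrhjl
Hunk 6: at line 13 remove [hdq] add [webwr,yuhx] -> 18 lines: qzc lovi veyif nra qsgzp bgtky qaz gvukd knrbc mpmm srxf dodpj zgfak gia webwr yuhx fwih wrhjl

Answer: qzc
lovi
veyif
nra
qsgzp
bgtky
qaz
gvukd
knrbc
mpmm
srxf
dodpj
zgfak
gia
webwr
yuhx
fwih
wrhjl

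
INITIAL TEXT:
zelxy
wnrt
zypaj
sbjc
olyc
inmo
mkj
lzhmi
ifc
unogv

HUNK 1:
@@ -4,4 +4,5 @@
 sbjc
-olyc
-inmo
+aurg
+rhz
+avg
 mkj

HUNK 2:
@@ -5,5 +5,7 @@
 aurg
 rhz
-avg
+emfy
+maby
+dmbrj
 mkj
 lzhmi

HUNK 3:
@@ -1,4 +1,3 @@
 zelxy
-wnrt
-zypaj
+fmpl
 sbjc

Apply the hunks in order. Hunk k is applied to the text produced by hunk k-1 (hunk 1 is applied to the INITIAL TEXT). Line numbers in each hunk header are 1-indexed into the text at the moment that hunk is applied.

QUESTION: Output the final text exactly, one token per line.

Hunk 1: at line 4 remove [olyc,inmo] add [aurg,rhz,avg] -> 11 lines: zelxy wnrt zypaj sbjc aurg rhz avg mkj lzhmi ifc unogv
Hunk 2: at line 5 remove [avg] add [emfy,maby,dmbrj] -> 13 lines: zelxy wnrt zypaj sbjc aurg rhz emfy maby dmbrj mkj lzhmi ifc unogv
Hunk 3: at line 1 remove [wnrt,zypaj] add [fmpl] -> 12 lines: zelxy fmpl sbjc aurg rhz emfy maby dmbrj mkj lzhmi ifc unogv

Answer: zelxy
fmpl
sbjc
aurg
rhz
emfy
maby
dmbrj
mkj
lzhmi
ifc
unogv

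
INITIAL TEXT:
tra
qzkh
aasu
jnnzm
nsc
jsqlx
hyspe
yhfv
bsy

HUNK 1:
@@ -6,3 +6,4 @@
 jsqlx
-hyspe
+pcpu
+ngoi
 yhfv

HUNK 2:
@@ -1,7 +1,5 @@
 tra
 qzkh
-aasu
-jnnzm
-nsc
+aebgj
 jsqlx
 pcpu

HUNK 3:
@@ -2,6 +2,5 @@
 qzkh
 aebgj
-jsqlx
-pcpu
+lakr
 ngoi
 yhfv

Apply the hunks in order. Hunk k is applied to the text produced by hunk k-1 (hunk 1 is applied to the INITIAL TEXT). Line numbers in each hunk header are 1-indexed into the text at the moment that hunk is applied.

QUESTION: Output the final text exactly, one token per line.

Hunk 1: at line 6 remove [hyspe] add [pcpu,ngoi] -> 10 lines: tra qzkh aasu jnnzm nsc jsqlx pcpu ngoi yhfv bsy
Hunk 2: at line 1 remove [aasu,jnnzm,nsc] add [aebgj] -> 8 lines: tra qzkh aebgj jsqlx pcpu ngoi yhfv bsy
Hunk 3: at line 2 remove [jsqlx,pcpu] add [lakr] -> 7 lines: tra qzkh aebgj lakr ngoi yhfv bsy

Answer: tra
qzkh
aebgj
lakr
ngoi
yhfv
bsy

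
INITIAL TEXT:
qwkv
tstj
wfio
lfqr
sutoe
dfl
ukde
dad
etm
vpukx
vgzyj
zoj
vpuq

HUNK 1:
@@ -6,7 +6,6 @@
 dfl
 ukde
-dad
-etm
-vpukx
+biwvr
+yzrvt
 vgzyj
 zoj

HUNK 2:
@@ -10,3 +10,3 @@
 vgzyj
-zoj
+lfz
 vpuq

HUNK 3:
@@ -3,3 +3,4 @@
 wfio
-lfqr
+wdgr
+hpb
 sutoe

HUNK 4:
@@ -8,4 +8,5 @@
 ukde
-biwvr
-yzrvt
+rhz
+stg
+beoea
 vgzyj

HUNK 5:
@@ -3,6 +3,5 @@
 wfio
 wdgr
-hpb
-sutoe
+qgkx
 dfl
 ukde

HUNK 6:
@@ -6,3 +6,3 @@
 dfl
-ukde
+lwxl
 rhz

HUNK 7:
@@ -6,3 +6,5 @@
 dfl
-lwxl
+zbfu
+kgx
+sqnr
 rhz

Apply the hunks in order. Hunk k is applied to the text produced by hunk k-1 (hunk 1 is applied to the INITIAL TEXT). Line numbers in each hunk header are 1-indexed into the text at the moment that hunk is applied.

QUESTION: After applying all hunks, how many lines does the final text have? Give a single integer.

Answer: 15

Derivation:
Hunk 1: at line 6 remove [dad,etm,vpukx] add [biwvr,yzrvt] -> 12 lines: qwkv tstj wfio lfqr sutoe dfl ukde biwvr yzrvt vgzyj zoj vpuq
Hunk 2: at line 10 remove [zoj] add [lfz] -> 12 lines: qwkv tstj wfio lfqr sutoe dfl ukde biwvr yzrvt vgzyj lfz vpuq
Hunk 3: at line 3 remove [lfqr] add [wdgr,hpb] -> 13 lines: qwkv tstj wfio wdgr hpb sutoe dfl ukde biwvr yzrvt vgzyj lfz vpuq
Hunk 4: at line 8 remove [biwvr,yzrvt] add [rhz,stg,beoea] -> 14 lines: qwkv tstj wfio wdgr hpb sutoe dfl ukde rhz stg beoea vgzyj lfz vpuq
Hunk 5: at line 3 remove [hpb,sutoe] add [qgkx] -> 13 lines: qwkv tstj wfio wdgr qgkx dfl ukde rhz stg beoea vgzyj lfz vpuq
Hunk 6: at line 6 remove [ukde] add [lwxl] -> 13 lines: qwkv tstj wfio wdgr qgkx dfl lwxl rhz stg beoea vgzyj lfz vpuq
Hunk 7: at line 6 remove [lwxl] add [zbfu,kgx,sqnr] -> 15 lines: qwkv tstj wfio wdgr qgkx dfl zbfu kgx sqnr rhz stg beoea vgzyj lfz vpuq
Final line count: 15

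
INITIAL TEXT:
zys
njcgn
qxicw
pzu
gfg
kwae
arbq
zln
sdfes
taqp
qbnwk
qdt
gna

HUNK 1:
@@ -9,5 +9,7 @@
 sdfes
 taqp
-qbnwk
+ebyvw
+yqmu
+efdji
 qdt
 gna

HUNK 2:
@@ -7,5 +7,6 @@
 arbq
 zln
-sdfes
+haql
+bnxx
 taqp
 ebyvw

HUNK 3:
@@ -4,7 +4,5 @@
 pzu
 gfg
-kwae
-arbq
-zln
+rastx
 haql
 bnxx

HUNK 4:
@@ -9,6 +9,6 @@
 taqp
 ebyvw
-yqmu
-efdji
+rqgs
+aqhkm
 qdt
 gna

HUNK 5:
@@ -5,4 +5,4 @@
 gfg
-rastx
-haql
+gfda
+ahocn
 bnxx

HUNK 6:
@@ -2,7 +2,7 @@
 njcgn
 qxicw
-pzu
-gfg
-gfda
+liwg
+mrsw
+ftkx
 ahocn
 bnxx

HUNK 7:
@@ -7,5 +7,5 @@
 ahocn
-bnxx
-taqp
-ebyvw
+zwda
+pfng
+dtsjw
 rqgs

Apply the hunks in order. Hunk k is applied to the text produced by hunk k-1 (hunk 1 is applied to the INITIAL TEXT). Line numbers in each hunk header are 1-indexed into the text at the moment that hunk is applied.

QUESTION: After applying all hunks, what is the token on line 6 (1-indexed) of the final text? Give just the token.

Hunk 1: at line 9 remove [qbnwk] add [ebyvw,yqmu,efdji] -> 15 lines: zys njcgn qxicw pzu gfg kwae arbq zln sdfes taqp ebyvw yqmu efdji qdt gna
Hunk 2: at line 7 remove [sdfes] add [haql,bnxx] -> 16 lines: zys njcgn qxicw pzu gfg kwae arbq zln haql bnxx taqp ebyvw yqmu efdji qdt gna
Hunk 3: at line 4 remove [kwae,arbq,zln] add [rastx] -> 14 lines: zys njcgn qxicw pzu gfg rastx haql bnxx taqp ebyvw yqmu efdji qdt gna
Hunk 4: at line 9 remove [yqmu,efdji] add [rqgs,aqhkm] -> 14 lines: zys njcgn qxicw pzu gfg rastx haql bnxx taqp ebyvw rqgs aqhkm qdt gna
Hunk 5: at line 5 remove [rastx,haql] add [gfda,ahocn] -> 14 lines: zys njcgn qxicw pzu gfg gfda ahocn bnxx taqp ebyvw rqgs aqhkm qdt gna
Hunk 6: at line 2 remove [pzu,gfg,gfda] add [liwg,mrsw,ftkx] -> 14 lines: zys njcgn qxicw liwg mrsw ftkx ahocn bnxx taqp ebyvw rqgs aqhkm qdt gna
Hunk 7: at line 7 remove [bnxx,taqp,ebyvw] add [zwda,pfng,dtsjw] -> 14 lines: zys njcgn qxicw liwg mrsw ftkx ahocn zwda pfng dtsjw rqgs aqhkm qdt gna
Final line 6: ftkx

Answer: ftkx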